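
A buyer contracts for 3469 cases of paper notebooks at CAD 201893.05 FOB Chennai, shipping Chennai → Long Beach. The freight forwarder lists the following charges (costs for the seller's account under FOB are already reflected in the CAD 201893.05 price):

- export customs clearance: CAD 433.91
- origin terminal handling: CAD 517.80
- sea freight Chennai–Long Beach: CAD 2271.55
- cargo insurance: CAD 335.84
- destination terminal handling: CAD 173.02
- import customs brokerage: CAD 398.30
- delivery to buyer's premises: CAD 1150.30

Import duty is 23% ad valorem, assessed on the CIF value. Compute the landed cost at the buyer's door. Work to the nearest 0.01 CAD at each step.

Total landed cost: CAD 253257.16

FOB: the seller bears costs until goods are on board at the origin port; the buyer bears freight, insurance and all costs thereafter.
Already in the invoice (seller's account under FOB): export clearance, origin terminal — exclude.
CIF value = FOB price + freight + insurance = 201893.05 + 2271.55 + 335.84 = 204500.44
Import duty = 204500.44 × 23% = 47035.10
Buyer bears: freight 2271.55 + insurance 335.84 + destination terminal 173.02 + brokerage 398.30 + delivery 1150.30 + duty 47035.10 = 51364.11
Landed cost = invoice 201893.05 + 51364.11 = 253257.16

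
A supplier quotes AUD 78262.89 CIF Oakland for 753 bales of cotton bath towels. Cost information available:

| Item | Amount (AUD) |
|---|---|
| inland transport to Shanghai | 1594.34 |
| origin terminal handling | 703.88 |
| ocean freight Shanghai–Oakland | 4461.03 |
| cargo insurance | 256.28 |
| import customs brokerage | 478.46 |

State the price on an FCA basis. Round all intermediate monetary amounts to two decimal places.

Not relevant to the conversion: inland to port — on the seller under both CIF and FCA; already in the CIF price and stays in the FCA price. brokerage — on the buyer under both terms; not part of either seller's price.
From CIF to FCA, the seller no longer bears: origin terminal, freight, insurance.
FCA price = 78262.89 − 703.88 − 4461.03 − 256.28 = 72841.70

FCA price: AUD 72841.70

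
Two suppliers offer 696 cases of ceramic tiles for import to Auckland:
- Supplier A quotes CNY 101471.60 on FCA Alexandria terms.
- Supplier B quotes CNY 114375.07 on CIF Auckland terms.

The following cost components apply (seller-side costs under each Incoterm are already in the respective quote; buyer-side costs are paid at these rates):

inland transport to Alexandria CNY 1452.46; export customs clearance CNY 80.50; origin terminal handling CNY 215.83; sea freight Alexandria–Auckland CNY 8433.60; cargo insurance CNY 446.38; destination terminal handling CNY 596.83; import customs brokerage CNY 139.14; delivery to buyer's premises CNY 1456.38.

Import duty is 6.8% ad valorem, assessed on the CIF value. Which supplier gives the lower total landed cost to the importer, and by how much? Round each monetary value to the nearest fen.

Supplier A (FCA):
CIF value = FCA price + origin terminal + freight + insurance = 101471.60 + 215.83 + 8433.60 + 446.38 = 110567.41
Import duty = 110567.41 × 6.8% = 7518.58
Buyer bears (A): 215.83 + 8433.60 + 446.38 + 596.83 + 139.14 + 1456.38 = 11288.16
Landed cost (A) = invoice 101471.60 + 11288.16 + duty 7518.58 = 120278.34
Supplier B (CIF):
The CIF price already equals the CIF value: 114375.07
Import duty = 114375.07 × 6.8% = 7777.50
Buyer bears (B): 596.83 + 139.14 + 1456.38 = 2192.35
Landed cost (B) = invoice 114375.07 + 2192.35 + duty 7777.50 = 124344.92
Difference = |120278.34 − 124344.92| = 4066.58

Supplier A is cheaper by CNY 4066.58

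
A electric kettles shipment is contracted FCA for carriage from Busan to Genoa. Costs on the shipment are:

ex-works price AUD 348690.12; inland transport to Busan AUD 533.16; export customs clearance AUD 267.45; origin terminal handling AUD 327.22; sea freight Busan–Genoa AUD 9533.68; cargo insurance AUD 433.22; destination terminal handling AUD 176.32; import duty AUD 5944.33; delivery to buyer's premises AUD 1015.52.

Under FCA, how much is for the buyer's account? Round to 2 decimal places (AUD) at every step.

FCA: the seller delivers export-cleared goods to the carrier; the buyer bears costs from that point.
Seller's account: goods 348690.12 + inland to port 533.16 + export clearance 267.45 = 349490.73
Buyer's account: origin terminal 327.22 + freight 9533.68 + insurance 433.22 + destination terminal 176.32 + duty 5944.33 + delivery 1015.52 = 17430.29

Buyer's account: AUD 17430.29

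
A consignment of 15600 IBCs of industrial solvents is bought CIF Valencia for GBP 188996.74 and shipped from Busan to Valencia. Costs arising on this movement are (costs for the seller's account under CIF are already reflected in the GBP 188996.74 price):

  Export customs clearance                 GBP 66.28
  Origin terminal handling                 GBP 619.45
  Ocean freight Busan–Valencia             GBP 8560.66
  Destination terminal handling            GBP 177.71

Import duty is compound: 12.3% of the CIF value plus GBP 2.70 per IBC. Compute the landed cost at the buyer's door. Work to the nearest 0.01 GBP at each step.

CIF: the seller pays costs through ocean freight and marine insurance to the destination port.
Already in the invoice (seller's account under CIF): export clearance, origin terminal, freight — exclude.
The CIF price already equals the CIF value: 188996.74
Ad valorem component: 188996.74 × 12.3% = 23246.60
Specific component: 15600 × 2.70 = 42120.00
Import duty = 23246.60 + 42120.00 = 65366.60
Buyer bears: destination terminal 177.71 + duty 65366.60 = 65544.31
Landed cost = invoice 188996.74 + 65544.31 = 254541.05

Total landed cost: GBP 254541.05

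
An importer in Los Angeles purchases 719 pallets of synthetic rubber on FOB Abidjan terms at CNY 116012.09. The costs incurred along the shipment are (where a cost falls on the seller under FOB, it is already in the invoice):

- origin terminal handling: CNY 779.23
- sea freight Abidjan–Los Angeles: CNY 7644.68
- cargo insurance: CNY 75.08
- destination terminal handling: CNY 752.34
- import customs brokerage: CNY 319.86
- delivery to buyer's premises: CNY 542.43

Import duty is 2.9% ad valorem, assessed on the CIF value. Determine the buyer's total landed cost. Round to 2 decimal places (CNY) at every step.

Total landed cost: CNY 128934.70

FOB: the seller bears costs until goods are on board at the origin port; the buyer bears freight, insurance and all costs thereafter.
Already in the invoice (seller's account under FOB): origin terminal — exclude.
CIF value = FOB price + freight + insurance = 116012.09 + 7644.68 + 75.08 = 123731.85
Import duty = 123731.85 × 2.9% = 3588.22
Buyer bears: freight 7644.68 + insurance 75.08 + destination terminal 752.34 + brokerage 319.86 + delivery 542.43 + duty 3588.22 = 12922.61
Landed cost = invoice 116012.09 + 12922.61 = 128934.70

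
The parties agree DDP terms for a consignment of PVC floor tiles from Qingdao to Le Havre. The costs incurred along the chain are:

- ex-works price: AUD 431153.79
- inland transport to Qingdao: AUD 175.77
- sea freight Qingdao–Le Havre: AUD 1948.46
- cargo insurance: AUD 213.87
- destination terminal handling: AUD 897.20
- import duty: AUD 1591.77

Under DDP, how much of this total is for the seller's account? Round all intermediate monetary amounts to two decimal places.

DDP: the seller bears all costs including import duty.
Seller's account: goods 431153.79 + inland to port 175.77 + freight 1948.46 + insurance 213.87 + destination terminal 897.20 + duty 1591.77 = 435980.86
Buyer's account: 0.00

Seller's account: AUD 435980.86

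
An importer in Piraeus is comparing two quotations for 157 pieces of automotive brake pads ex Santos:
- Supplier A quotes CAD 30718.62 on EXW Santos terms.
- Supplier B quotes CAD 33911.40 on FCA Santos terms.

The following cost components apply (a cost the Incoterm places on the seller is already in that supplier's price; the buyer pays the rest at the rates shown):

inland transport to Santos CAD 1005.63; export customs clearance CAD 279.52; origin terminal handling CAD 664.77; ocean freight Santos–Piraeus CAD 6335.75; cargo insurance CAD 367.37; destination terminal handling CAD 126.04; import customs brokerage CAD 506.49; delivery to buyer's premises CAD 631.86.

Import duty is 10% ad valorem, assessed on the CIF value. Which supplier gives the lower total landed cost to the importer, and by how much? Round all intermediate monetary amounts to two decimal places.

Supplier A is cheaper by CAD 2098.39

Supplier A (EXW):
CIF value = EXW price + inland to port + export clearance + origin terminal + freight + insurance = 30718.62 + 1005.63 + 279.52 + 664.77 + 6335.75 + 367.37 = 39371.66
Import duty = 39371.66 × 10% = 3937.17
Buyer bears (A): 1005.63 + 279.52 + 664.77 + 6335.75 + 367.37 + 126.04 + 506.49 + 631.86 = 9917.43
Landed cost (A) = invoice 30718.62 + 9917.43 + duty 3937.17 = 44573.22
Supplier B (FCA):
CIF value = FCA price + origin terminal + freight + insurance = 33911.40 + 664.77 + 6335.75 + 367.37 = 41279.29
Import duty = 41279.29 × 10% = 4127.93
Buyer bears (B): 664.77 + 6335.75 + 367.37 + 126.04 + 506.49 + 631.86 = 8632.28
Landed cost (B) = invoice 33911.40 + 8632.28 + duty 4127.93 = 46671.61
Difference = |44573.22 − 46671.61| = 2098.39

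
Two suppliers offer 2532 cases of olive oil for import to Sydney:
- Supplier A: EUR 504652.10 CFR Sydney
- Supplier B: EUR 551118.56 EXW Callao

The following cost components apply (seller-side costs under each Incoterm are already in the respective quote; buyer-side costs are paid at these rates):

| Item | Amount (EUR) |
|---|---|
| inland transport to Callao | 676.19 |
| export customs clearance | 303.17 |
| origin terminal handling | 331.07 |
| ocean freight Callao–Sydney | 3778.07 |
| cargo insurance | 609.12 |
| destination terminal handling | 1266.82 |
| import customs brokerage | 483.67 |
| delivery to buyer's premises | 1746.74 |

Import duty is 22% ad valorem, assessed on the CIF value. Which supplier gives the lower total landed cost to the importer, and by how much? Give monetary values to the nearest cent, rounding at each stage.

Supplier A is cheaper by EUR 62897.05

Supplier A (CFR):
CIF value = CFR price + insurance = 504652.10 + 609.12 = 505261.22
Import duty = 505261.22 × 22% = 111157.47
Buyer bears (A): 609.12 + 1266.82 + 483.67 + 1746.74 = 4106.35
Landed cost (A) = invoice 504652.10 + 4106.35 + duty 111157.47 = 619915.92
Supplier B (EXW):
CIF value = EXW price + inland to port + export clearance + origin terminal + freight + insurance = 551118.56 + 676.19 + 303.17 + 331.07 + 3778.07 + 609.12 = 556816.18
Import duty = 556816.18 × 22% = 122499.56
Buyer bears (B): 676.19 + 303.17 + 331.07 + 3778.07 + 609.12 + 1266.82 + 483.67 + 1746.74 = 9194.85
Landed cost (B) = invoice 551118.56 + 9194.85 + duty 122499.56 = 682812.97
Difference = |619915.92 − 682812.97| = 62897.05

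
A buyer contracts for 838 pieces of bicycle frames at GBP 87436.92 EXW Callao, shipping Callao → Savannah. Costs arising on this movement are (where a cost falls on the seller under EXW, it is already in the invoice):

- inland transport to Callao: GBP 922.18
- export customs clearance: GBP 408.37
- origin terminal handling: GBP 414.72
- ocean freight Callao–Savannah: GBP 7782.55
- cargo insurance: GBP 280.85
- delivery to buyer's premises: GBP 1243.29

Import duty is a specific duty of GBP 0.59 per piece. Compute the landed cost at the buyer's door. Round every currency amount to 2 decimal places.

EXW: the seller makes goods available at their premises; the buyer bears all onward costs.
CIF value = EXW price + inland to port + export clearance + origin terminal + freight + insurance = 87436.92 + 922.18 + 408.37 + 414.72 + 7782.55 + 280.85 = 97245.59
Import duty = 838 × 0.59 = 494.42
Buyer bears: inland to port 922.18 + export clearance 408.37 + origin terminal 414.72 + freight 7782.55 + insurance 280.85 + delivery 1243.29 + duty 494.42 = 11546.38
Landed cost = invoice 87436.92 + 11546.38 = 98983.30

Total landed cost: GBP 98983.30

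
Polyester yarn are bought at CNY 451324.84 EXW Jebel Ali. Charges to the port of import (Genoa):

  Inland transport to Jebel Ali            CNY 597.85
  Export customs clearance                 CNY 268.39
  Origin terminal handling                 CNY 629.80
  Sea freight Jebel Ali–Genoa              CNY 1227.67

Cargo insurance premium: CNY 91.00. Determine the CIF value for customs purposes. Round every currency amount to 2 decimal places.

CIF = EXW price + pre-shipment costs + freight + insurance
CIF = 451324.84 + 597.85 + 268.39 + 629.80 + 1227.67 + 91.00 = 454139.55

CIF value: CNY 454139.55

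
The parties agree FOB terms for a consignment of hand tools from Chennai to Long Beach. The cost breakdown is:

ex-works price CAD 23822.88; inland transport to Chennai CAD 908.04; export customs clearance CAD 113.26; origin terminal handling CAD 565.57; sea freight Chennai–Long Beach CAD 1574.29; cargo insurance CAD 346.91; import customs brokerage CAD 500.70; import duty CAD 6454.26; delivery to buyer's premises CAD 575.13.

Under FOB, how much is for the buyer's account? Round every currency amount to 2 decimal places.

FOB: the seller bears costs until goods are on board at the origin port; the buyer bears freight, insurance and all costs thereafter.
Seller's account: goods 23822.88 + inland to port 908.04 + export clearance 113.26 + origin terminal 565.57 = 25409.75
Buyer's account: freight 1574.29 + insurance 346.91 + brokerage 500.70 + duty 6454.26 + delivery 575.13 = 9451.29

Buyer's account: CAD 9451.29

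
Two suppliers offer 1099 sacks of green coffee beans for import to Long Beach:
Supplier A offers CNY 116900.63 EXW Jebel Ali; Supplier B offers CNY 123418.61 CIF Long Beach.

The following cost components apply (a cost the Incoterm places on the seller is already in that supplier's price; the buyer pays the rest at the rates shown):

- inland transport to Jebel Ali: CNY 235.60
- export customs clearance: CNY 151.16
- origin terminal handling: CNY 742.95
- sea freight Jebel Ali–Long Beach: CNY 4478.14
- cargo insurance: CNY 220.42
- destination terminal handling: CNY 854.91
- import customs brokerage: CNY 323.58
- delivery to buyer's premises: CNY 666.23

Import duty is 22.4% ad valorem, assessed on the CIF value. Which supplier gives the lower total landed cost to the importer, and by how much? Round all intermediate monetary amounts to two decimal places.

Supplier A is cheaper by CNY 844.21

Supplier A (EXW):
CIF value = EXW price + inland to port + export clearance + origin terminal + freight + insurance = 116900.63 + 235.60 + 151.16 + 742.95 + 4478.14 + 220.42 = 122728.90
Import duty = 122728.90 × 22.4% = 27491.27
Buyer bears (A): 235.60 + 151.16 + 742.95 + 4478.14 + 220.42 + 854.91 + 323.58 + 666.23 = 7672.99
Landed cost (A) = invoice 116900.63 + 7672.99 + duty 27491.27 = 152064.89
Supplier B (CIF):
The CIF price already equals the CIF value: 123418.61
Import duty = 123418.61 × 22.4% = 27645.77
Buyer bears (B): 854.91 + 323.58 + 666.23 = 1844.72
Landed cost (B) = invoice 123418.61 + 1844.72 + duty 27645.77 = 152909.10
Difference = |152064.89 − 152909.10| = 844.21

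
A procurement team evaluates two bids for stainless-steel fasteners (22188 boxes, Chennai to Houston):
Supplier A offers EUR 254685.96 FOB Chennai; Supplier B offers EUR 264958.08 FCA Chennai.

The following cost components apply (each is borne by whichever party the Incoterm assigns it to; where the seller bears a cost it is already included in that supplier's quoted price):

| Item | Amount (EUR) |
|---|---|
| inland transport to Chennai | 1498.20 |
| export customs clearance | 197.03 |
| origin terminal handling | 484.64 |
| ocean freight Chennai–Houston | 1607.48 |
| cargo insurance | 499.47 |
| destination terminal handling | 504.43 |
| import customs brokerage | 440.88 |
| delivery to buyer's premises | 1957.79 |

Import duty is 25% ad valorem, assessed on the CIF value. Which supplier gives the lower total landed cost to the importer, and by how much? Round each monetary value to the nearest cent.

Supplier A is cheaper by EUR 13445.95

Supplier A (FOB):
CIF value = FOB price + freight + insurance = 254685.96 + 1607.48 + 499.47 = 256792.91
Import duty = 256792.91 × 25% = 64198.23
Buyer bears (A): 1607.48 + 499.47 + 504.43 + 440.88 + 1957.79 = 5010.05
Landed cost (A) = invoice 254685.96 + 5010.05 + duty 64198.23 = 323894.24
Supplier B (FCA):
CIF value = FCA price + origin terminal + freight + insurance = 264958.08 + 484.64 + 1607.48 + 499.47 = 267549.67
Import duty = 267549.67 × 25% = 66887.42
Buyer bears (B): 484.64 + 1607.48 + 499.47 + 504.43 + 440.88 + 1957.79 = 5494.69
Landed cost (B) = invoice 264958.08 + 5494.69 + duty 66887.42 = 337340.19
Difference = |323894.24 − 337340.19| = 13445.95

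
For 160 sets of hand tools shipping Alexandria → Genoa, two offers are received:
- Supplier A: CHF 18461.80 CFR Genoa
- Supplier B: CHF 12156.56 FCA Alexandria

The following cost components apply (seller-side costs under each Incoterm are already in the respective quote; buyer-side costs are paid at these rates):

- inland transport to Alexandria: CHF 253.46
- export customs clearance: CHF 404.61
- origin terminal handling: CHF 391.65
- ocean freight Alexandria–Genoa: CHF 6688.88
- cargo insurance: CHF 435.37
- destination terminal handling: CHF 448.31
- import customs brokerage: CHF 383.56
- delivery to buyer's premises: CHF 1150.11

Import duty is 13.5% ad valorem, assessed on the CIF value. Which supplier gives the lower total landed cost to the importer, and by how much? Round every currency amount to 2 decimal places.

Supplier A is cheaper by CHF 879.95

Supplier A (CFR):
CIF value = CFR price + insurance = 18461.80 + 435.37 = 18897.17
Import duty = 18897.17 × 13.5% = 2551.12
Buyer bears (A): 435.37 + 448.31 + 383.56 + 1150.11 = 2417.35
Landed cost (A) = invoice 18461.80 + 2417.35 + duty 2551.12 = 23430.27
Supplier B (FCA):
CIF value = FCA price + origin terminal + freight + insurance = 12156.56 + 391.65 + 6688.88 + 435.37 = 19672.46
Import duty = 19672.46 × 13.5% = 2655.78
Buyer bears (B): 391.65 + 6688.88 + 435.37 + 448.31 + 383.56 + 1150.11 = 9497.88
Landed cost (B) = invoice 12156.56 + 9497.88 + duty 2655.78 = 24310.22
Difference = |23430.27 − 24310.22| = 879.95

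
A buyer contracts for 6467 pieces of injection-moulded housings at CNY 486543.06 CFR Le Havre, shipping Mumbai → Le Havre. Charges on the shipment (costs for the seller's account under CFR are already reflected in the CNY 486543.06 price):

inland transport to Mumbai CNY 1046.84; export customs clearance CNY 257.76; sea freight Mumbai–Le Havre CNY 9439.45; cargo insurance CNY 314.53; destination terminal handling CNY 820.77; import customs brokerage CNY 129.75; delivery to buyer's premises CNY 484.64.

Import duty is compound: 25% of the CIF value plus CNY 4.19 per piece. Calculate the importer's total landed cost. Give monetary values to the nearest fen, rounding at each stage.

CFR: the seller pays costs through ocean freight to the destination port, but not insurance.
Already in the invoice (seller's account under CFR): inland to port, export clearance, freight — exclude.
CIF value = CFR price + insurance = 486543.06 + 314.53 = 486857.59
Ad valorem component: 486857.59 × 25% = 121714.40
Specific component: 6467 × 4.19 = 27096.73
Import duty = 121714.40 + 27096.73 = 148811.13
Buyer bears: insurance 314.53 + destination terminal 820.77 + brokerage 129.75 + delivery 484.64 + duty 148811.13 = 150560.82
Landed cost = invoice 486543.06 + 150560.82 = 637103.88

Total landed cost: CNY 637103.88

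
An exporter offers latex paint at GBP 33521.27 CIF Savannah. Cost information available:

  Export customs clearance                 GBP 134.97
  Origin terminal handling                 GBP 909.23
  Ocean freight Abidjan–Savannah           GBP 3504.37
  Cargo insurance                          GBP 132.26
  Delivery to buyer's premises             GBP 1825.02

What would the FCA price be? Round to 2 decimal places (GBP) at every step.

Not relevant to the conversion: export clearance — on the seller under both CIF and FCA; already in the CIF price and stays in the FCA price. delivery — on the buyer under both terms; not part of either seller's price.
From CIF to FCA, the seller no longer bears: origin terminal, freight, insurance.
FCA price = 33521.27 − 909.23 − 3504.37 − 132.26 = 28975.41

FCA price: GBP 28975.41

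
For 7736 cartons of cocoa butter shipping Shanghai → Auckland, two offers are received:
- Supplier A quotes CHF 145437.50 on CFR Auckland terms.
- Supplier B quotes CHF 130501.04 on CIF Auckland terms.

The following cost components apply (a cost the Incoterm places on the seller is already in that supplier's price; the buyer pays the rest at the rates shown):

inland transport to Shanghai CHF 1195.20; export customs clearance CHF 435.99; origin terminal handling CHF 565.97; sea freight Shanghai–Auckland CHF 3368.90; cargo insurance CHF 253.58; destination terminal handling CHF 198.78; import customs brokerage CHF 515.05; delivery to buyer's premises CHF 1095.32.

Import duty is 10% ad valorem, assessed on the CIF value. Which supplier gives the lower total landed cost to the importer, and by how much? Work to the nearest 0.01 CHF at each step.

Supplier A (CFR):
CIF value = CFR price + insurance = 145437.50 + 253.58 = 145691.08
Import duty = 145691.08 × 10% = 14569.11
Buyer bears (A): 253.58 + 198.78 + 515.05 + 1095.32 = 2062.73
Landed cost (A) = invoice 145437.50 + 2062.73 + duty 14569.11 = 162069.34
Supplier B (CIF):
The CIF price already equals the CIF value: 130501.04
Import duty = 130501.04 × 10% = 13050.10
Buyer bears (B): 198.78 + 515.05 + 1095.32 = 1809.15
Landed cost (B) = invoice 130501.04 + 1809.15 + duty 13050.10 = 145360.29
Difference = |162069.34 − 145360.29| = 16709.05

Supplier B is cheaper by CHF 16709.05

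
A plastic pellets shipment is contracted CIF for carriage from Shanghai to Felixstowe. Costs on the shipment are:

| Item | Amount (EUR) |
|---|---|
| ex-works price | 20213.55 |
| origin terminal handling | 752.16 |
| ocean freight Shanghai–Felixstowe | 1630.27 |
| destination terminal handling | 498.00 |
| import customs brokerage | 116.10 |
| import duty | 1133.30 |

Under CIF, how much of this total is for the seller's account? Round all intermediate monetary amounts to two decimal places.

CIF: the seller pays costs through ocean freight and marine insurance to the destination port.
Seller's account: goods 20213.55 + origin terminal 752.16 + freight 1630.27 = 22595.98
Buyer's account: destination terminal 498.00 + brokerage 116.10 + duty 1133.30 = 1747.40

Seller's account: EUR 22595.98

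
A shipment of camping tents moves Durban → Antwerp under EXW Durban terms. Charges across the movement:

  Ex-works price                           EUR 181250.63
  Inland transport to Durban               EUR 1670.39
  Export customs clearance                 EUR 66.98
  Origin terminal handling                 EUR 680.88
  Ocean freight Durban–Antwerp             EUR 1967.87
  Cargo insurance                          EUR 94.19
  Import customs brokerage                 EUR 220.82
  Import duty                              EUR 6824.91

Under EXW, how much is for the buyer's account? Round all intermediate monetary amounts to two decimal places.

Buyer's account: EUR 11526.04

EXW: the seller makes goods available at their premises; the buyer bears all onward costs.
Seller's account: goods 181250.63 = 181250.63
Buyer's account: inland to port 1670.39 + export clearance 66.98 + origin terminal 680.88 + freight 1967.87 + insurance 94.19 + brokerage 220.82 + duty 6824.91 = 11526.04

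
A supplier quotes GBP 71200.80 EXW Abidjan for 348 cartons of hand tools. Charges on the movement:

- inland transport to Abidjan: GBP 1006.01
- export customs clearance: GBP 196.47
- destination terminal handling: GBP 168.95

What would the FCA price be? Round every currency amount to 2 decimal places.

Not relevant to the conversion: destination terminal — on the buyer under both terms; not part of either seller's price.
From EXW to FCA, the seller additionally bears: inland to port, export clearance.
FCA price = 71200.80 + 1006.01 + 196.47 = 72403.28

FCA price: GBP 72403.28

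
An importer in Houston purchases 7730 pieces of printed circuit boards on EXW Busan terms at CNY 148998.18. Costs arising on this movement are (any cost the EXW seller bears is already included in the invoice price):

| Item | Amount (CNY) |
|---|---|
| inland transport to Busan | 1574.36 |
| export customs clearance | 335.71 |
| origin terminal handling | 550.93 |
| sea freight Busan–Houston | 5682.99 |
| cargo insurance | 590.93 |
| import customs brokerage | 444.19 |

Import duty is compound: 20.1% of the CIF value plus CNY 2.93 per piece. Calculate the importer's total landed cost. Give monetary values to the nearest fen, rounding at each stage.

Total landed cost: CNY 212530.54

EXW: the seller makes goods available at their premises; the buyer bears all onward costs.
CIF value = EXW price + inland to port + export clearance + origin terminal + freight + insurance = 148998.18 + 1574.36 + 335.71 + 550.93 + 5682.99 + 590.93 = 157733.10
Ad valorem component: 157733.10 × 20.1% = 31704.35
Specific component: 7730 × 2.93 = 22648.90
Import duty = 31704.35 + 22648.90 = 54353.25
Buyer bears: inland to port 1574.36 + export clearance 335.71 + origin terminal 550.93 + freight 5682.99 + insurance 590.93 + brokerage 444.19 + duty 54353.25 = 63532.36
Landed cost = invoice 148998.18 + 63532.36 = 212530.54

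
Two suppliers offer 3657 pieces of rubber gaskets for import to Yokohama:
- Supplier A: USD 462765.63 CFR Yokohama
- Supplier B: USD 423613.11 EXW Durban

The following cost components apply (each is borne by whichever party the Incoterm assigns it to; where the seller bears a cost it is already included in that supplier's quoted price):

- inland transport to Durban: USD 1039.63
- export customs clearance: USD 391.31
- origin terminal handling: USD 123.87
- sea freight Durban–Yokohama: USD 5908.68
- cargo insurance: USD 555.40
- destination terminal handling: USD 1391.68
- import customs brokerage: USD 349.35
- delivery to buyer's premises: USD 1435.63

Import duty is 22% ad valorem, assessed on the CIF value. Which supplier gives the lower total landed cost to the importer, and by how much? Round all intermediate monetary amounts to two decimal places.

Supplier B is cheaper by USD 38660.62

Supplier A (CFR):
CIF value = CFR price + insurance = 462765.63 + 555.40 = 463321.03
Import duty = 463321.03 × 22% = 101930.63
Buyer bears (A): 555.40 + 1391.68 + 349.35 + 1435.63 = 3732.06
Landed cost (A) = invoice 462765.63 + 3732.06 + duty 101930.63 = 568428.32
Supplier B (EXW):
CIF value = EXW price + inland to port + export clearance + origin terminal + freight + insurance = 423613.11 + 1039.63 + 391.31 + 123.87 + 5908.68 + 555.40 = 431632.00
Import duty = 431632.00 × 22% = 94959.04
Buyer bears (B): 1039.63 + 391.31 + 123.87 + 5908.68 + 555.40 + 1391.68 + 349.35 + 1435.63 = 11195.55
Landed cost (B) = invoice 423613.11 + 11195.55 + duty 94959.04 = 529767.70
Difference = |568428.32 − 529767.70| = 38660.62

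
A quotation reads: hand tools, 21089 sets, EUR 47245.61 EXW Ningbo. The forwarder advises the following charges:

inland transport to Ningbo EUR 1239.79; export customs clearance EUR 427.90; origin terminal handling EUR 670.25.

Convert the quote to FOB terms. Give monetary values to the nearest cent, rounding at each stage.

FOB price: EUR 49583.55

From EXW to FOB, the seller additionally bears: inland to port, export clearance, origin terminal.
FOB price = 47245.61 + 1239.79 + 427.90 + 670.25 = 49583.55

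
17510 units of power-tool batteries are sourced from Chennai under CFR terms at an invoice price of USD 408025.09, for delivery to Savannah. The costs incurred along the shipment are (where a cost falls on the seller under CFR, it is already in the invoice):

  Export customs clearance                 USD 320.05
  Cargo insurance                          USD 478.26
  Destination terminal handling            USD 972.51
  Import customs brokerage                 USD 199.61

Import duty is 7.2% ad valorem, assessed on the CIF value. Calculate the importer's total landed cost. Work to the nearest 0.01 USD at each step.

CFR: the seller pays costs through ocean freight to the destination port, but not insurance.
Already in the invoice (seller's account under CFR): export clearance — exclude.
CIF value = CFR price + insurance = 408025.09 + 478.26 = 408503.35
Import duty = 408503.35 × 7.2% = 29412.24
Buyer bears: insurance 478.26 + destination terminal 972.51 + brokerage 199.61 + duty 29412.24 = 31062.62
Landed cost = invoice 408025.09 + 31062.62 = 439087.71

Total landed cost: USD 439087.71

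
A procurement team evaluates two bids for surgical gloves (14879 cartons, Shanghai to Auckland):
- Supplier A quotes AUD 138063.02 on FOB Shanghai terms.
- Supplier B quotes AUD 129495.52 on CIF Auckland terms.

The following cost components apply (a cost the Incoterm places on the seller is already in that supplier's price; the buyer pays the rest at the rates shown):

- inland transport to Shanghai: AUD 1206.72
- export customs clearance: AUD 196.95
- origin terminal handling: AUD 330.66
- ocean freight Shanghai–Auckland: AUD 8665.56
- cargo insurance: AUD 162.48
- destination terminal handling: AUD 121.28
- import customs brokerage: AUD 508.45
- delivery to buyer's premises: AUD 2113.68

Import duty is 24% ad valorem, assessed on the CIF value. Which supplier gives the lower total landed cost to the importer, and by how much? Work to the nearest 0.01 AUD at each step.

Supplier B is cheaper by AUD 21570.47

Supplier A (FOB):
CIF value = FOB price + freight + insurance = 138063.02 + 8665.56 + 162.48 = 146891.06
Import duty = 146891.06 × 24% = 35253.85
Buyer bears (A): 8665.56 + 162.48 + 121.28 + 508.45 + 2113.68 = 11571.45
Landed cost (A) = invoice 138063.02 + 11571.45 + duty 35253.85 = 184888.32
Supplier B (CIF):
The CIF price already equals the CIF value: 129495.52
Import duty = 129495.52 × 24% = 31078.92
Buyer bears (B): 121.28 + 508.45 + 2113.68 = 2743.41
Landed cost (B) = invoice 129495.52 + 2743.41 + duty 31078.92 = 163317.85
Difference = |184888.32 − 163317.85| = 21570.47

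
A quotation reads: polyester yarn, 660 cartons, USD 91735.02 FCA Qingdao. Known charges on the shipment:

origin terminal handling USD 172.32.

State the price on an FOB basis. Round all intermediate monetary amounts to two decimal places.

From FCA to FOB, the seller additionally bears: origin terminal.
FOB price = 91735.02 + 172.32 = 91907.34

FOB price: USD 91907.34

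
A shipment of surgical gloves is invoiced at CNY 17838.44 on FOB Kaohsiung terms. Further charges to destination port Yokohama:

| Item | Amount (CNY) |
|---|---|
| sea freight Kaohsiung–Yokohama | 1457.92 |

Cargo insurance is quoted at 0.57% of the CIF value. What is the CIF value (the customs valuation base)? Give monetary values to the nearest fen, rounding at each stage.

Let C be the CIF value. C = FOB price + freight + 0.57% × C
C − 0.57% × C = 17838.44 + 1457.92
0.9943 × C = 19296.36
C = 19296.36 / 0.9943 = 19406.98
Insurance premium = 0.57% × 19406.98 = 110.62

CIF value: CNY 19406.98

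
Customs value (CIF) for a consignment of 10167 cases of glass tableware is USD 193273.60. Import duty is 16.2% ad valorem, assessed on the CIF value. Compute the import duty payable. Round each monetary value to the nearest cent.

Import duty = 193273.60 × 16.2% = 31310.32

Import duty: USD 31310.32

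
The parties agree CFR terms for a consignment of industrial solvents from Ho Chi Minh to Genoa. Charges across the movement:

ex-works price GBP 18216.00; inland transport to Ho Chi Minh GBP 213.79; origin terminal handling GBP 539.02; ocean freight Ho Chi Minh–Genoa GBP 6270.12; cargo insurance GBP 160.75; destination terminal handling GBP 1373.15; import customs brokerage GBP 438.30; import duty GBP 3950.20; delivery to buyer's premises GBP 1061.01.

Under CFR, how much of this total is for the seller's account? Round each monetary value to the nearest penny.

CFR: the seller pays costs through ocean freight to the destination port, but not insurance.
Seller's account: goods 18216.00 + inland to port 213.79 + origin terminal 539.02 + freight 6270.12 = 25238.93
Buyer's account: insurance 160.75 + destination terminal 1373.15 + brokerage 438.30 + duty 3950.20 + delivery 1061.01 = 6983.41

Seller's account: GBP 25238.93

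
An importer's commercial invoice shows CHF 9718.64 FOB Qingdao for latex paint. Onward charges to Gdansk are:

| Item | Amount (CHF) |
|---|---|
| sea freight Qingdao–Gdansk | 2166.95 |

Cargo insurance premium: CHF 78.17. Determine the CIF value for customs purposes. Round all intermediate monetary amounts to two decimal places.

CIF = FOB price + freight + insurance
CIF = 9718.64 + 2166.95 + 78.17 = 11963.76

CIF value: CHF 11963.76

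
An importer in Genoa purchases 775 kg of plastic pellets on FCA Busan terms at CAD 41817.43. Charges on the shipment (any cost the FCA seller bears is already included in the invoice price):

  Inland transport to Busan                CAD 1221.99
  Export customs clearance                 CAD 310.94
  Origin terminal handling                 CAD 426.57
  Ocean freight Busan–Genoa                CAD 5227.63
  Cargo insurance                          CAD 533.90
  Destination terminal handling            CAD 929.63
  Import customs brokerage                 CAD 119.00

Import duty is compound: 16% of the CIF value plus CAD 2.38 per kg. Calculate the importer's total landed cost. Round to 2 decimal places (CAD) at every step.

FCA: the seller delivers export-cleared goods to the carrier; the buyer bears costs from that point.
Already in the invoice (seller's account under FCA): inland to port, export clearance — exclude.
CIF value = FCA price + origin terminal + freight + insurance = 41817.43 + 426.57 + 5227.63 + 533.90 = 48005.53
Ad valorem component: 48005.53 × 16% = 7680.88
Specific component: 775 × 2.38 = 1844.50
Import duty = 7680.88 + 1844.50 = 9525.38
Buyer bears: origin terminal 426.57 + freight 5227.63 + insurance 533.90 + destination terminal 929.63 + brokerage 119.00 + duty 9525.38 = 16762.11
Landed cost = invoice 41817.43 + 16762.11 = 58579.54

Total landed cost: CAD 58579.54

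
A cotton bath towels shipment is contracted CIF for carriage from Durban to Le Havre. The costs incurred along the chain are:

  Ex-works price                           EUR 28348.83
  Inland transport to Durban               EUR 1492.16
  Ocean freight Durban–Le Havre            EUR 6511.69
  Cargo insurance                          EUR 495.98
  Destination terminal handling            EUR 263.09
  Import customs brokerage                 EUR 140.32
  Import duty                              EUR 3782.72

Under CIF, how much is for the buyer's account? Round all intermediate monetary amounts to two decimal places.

CIF: the seller pays costs through ocean freight and marine insurance to the destination port.
Seller's account: goods 28348.83 + inland to port 1492.16 + freight 6511.69 + insurance 495.98 = 36848.66
Buyer's account: destination terminal 263.09 + brokerage 140.32 + duty 3782.72 = 4186.13

Buyer's account: EUR 4186.13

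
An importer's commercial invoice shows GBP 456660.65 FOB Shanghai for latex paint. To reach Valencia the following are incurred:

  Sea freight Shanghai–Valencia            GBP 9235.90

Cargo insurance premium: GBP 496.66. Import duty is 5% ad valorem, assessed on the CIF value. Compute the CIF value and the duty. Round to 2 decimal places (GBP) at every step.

CIF value: GBP 466393.21; import duty: GBP 23319.66

CIF = FOB price + freight + insurance
CIF = 456660.65 + 9235.90 + 496.66 = 466393.21
Import duty = 466393.21 × 5% = 23319.66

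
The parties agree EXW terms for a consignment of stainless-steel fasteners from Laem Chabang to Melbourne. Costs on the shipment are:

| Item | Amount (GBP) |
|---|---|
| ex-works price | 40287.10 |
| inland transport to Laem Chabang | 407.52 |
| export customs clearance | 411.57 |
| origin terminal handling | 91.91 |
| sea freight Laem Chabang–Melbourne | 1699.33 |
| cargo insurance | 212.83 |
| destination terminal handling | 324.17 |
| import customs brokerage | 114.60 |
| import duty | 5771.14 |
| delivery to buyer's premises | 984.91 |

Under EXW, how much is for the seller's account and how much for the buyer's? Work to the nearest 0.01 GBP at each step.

Seller: GBP 40287.10; buyer: GBP 10017.98

EXW: the seller makes goods available at their premises; the buyer bears all onward costs.
Seller's account: goods 40287.10 = 40287.10
Buyer's account: inland to port 407.52 + export clearance 411.57 + origin terminal 91.91 + freight 1699.33 + insurance 212.83 + destination terminal 324.17 + brokerage 114.60 + duty 5771.14 + delivery 984.91 = 10017.98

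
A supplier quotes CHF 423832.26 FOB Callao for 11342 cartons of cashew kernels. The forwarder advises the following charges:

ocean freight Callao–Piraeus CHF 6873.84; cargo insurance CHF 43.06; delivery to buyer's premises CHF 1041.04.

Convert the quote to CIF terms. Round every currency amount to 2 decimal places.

Not relevant to the conversion: delivery — on the buyer under both terms; not part of either seller's price.
From FOB to CIF, the seller additionally bears: freight, insurance.
CIF price = 423832.26 + 6873.84 + 43.06 = 430749.16

CIF price: CHF 430749.16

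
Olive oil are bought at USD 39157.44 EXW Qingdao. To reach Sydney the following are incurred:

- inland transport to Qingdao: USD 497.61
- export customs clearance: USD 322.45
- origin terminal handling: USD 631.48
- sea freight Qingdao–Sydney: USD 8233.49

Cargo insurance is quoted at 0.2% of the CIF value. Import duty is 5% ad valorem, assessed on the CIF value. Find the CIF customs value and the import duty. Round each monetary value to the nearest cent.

Let C be the CIF value. C = EXW price + pre-shipment costs + freight + 0.2% × C
C − 0.2% × C = 39157.44 + 497.61 + 322.45 + 631.48 + 8233.49
0.998 × C = 48842.47
C = 48842.47 / 0.998 = 48940.35
Insurance premium = 0.2% × 48940.35 = 97.88
Import duty = 48940.35 × 5% = 2447.02

CIF value: USD 48940.35; import duty: USD 2447.02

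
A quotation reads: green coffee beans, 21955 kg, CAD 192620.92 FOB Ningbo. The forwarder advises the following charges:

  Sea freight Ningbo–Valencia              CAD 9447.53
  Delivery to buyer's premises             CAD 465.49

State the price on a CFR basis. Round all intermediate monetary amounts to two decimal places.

CFR price: CAD 202068.45

Not relevant to the conversion: delivery — on the buyer under both terms; not part of either seller's price.
From FOB to CFR, the seller additionally bears: freight.
CFR price = 192620.92 + 9447.53 = 202068.45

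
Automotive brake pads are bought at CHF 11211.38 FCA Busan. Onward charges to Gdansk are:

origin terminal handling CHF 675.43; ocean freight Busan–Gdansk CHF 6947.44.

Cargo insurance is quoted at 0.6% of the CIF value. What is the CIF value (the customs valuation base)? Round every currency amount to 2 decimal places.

Let C be the CIF value. C = FCA price + pre-shipment costs + freight + 0.6% × C
C − 0.6% × C = 11211.38 + 675.43 + 6947.44
0.994 × C = 18834.25
C = 18834.25 / 0.994 = 18947.94
Insurance premium = 0.6% × 18947.94 = 113.69

CIF value: CHF 18947.94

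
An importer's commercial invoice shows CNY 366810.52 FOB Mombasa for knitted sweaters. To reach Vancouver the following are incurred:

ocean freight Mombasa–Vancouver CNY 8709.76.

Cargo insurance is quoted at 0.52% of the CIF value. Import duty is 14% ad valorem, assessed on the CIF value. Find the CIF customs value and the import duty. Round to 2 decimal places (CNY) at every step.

Let C be the CIF value. C = FOB price + freight + 0.52% × C
C − 0.52% × C = 366810.52 + 8709.76
0.9948 × C = 375520.28
C = 375520.28 / 0.9948 = 377483.19
Insurance premium = 0.52% × 377483.19 = 1962.91
Import duty = 377483.19 × 14% = 52847.65

CIF value: CNY 377483.19; import duty: CNY 52847.65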